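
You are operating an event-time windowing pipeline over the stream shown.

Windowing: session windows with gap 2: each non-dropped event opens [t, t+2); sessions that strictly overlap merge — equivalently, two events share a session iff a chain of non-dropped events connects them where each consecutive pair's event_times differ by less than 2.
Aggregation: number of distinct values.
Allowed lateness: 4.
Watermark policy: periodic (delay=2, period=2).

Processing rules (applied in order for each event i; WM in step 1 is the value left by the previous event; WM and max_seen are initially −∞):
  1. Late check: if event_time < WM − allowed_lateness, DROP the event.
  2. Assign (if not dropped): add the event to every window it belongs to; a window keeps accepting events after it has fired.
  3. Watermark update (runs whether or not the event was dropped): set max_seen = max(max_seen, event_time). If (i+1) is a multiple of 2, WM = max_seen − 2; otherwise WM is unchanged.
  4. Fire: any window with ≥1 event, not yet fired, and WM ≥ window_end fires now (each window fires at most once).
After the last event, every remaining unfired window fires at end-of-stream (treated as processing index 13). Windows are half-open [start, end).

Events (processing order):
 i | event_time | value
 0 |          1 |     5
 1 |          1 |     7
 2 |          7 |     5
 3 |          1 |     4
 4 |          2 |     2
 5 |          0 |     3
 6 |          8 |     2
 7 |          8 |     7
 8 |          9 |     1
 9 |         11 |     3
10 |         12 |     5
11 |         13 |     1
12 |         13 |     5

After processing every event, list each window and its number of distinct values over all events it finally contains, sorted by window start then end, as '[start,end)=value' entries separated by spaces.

i=0 t=1 v=5: → [1,3); WM=−∞
i=1 t=1 v=7: → [1,3); WM=-1
i=2 t=7 v=5: → [7,9); WM=-1
i=3 t=1 v=4: → [1,3); WM=5
i=4 t=2 v=2: → [1,4); WM=5
i=5 t=0 v=3: DROP (t<5-4); WM=5
i=6 t=8 v=2: → [7,10); WM=5
i=7 t=8 v=7: → [7,10); WM=6
i=8 t=9 v=1: → [7,11); WM=6
i=9 t=11 v=3: → [11,13); WM=9
i=10 t=12 v=5: → [11,14); WM=9
i=11 t=13 v=1: → [11,15); WM=11
i=12 t=13 v=5: → [11,15); WM=11

[1,4)=4 [7,11)=4 [11,15)=3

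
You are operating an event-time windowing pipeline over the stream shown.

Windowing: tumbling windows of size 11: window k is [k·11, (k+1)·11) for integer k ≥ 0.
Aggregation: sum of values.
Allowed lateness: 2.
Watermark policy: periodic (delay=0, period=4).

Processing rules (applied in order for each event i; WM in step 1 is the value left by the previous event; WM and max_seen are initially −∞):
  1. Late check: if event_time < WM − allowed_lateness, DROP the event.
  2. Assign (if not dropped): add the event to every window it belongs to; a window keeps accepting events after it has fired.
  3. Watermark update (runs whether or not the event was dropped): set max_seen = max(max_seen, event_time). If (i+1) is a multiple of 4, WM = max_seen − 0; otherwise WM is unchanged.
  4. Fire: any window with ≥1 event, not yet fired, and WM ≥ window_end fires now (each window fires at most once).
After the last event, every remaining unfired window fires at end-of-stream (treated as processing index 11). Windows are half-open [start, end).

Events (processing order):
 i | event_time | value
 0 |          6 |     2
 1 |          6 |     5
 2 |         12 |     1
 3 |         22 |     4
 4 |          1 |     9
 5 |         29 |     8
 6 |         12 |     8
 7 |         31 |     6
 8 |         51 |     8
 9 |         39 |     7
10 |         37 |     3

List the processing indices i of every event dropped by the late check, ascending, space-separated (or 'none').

i=0 t=6 v=2: → [0,11); WM=−∞
i=1 t=6 v=5: → [0,11); WM=−∞
i=2 t=12 v=1: → [11,22); WM=−∞
i=3 t=22 v=4: → [22,33); WM=22; [0,11) fires=7 [11,22) fires=1
i=4 t=1 v=9: DROP (t<22-2); WM=22
i=5 t=29 v=8: → [22,33); WM=22
i=6 t=12 v=8: DROP (t<22-2); WM=22
i=7 t=31 v=6: → [22,33); WM=31
i=8 t=51 v=8: → [44,55); WM=31
i=9 t=39 v=7: → [33,44); WM=31
i=10 t=37 v=3: → [33,44); WM=31

4 6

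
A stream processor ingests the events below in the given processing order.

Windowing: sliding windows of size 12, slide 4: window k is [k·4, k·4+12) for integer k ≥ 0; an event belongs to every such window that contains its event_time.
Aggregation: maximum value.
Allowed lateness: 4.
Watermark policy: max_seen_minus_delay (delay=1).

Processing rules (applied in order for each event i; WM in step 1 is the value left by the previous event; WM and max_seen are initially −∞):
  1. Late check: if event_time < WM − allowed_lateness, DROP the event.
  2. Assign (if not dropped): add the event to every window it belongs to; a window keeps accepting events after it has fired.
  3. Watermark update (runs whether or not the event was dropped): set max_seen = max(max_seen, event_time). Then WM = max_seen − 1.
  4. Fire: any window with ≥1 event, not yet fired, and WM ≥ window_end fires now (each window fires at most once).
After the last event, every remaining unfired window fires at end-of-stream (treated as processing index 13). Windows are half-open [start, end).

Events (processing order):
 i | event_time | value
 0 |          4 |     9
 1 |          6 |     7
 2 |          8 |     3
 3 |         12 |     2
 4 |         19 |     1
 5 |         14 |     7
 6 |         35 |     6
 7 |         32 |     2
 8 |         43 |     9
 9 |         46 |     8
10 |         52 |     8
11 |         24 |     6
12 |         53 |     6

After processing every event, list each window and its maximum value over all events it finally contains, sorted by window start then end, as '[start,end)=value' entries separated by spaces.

[0,12)=9 [4,16)=9 [8,20)=7 [12,24)=7 [16,28)=1 [24,36)=6 [28,40)=6 [32,44)=9 [36,48)=9 [40,52)=9 [44,56)=8 [48,60)=8 [52,64)=8

i=0 t=4 v=9: → [4,16),[0,12); WM=3
i=1 t=6 v=7: → [4,16),[0,12); WM=5
i=2 t=8 v=3: → [8,20),[4,16),[0,12); WM=7
i=3 t=12 v=2: → [12,24),[8,20),[4,16); WM=11
i=4 t=19 v=1: → [16,28),[12,24),[8,20); WM=18; [0,12) fires=9 [4,16) fires=9
i=5 t=14 v=7: → [12,24),[8,20),[4,16); WM=18
i=6 t=35 v=6: → [32,44),[28,40),[24,36); WM=34; [8,20) fires=7 [12,24) fires=7 [16,28) fires=1
i=7 t=32 v=2: → [32,44),[28,40),[24,36); WM=34
i=8 t=43 v=9: → [40,52),[36,48),[32,44); WM=42; [24,36) fires=6 [28,40) fires=6
i=9 t=46 v=8: → [44,56),[40,52),[36,48); WM=45; [32,44) fires=9
i=10 t=52 v=8: → [52,64),[48,60),[44,56); WM=51; [36,48) fires=9
i=11 t=24 v=6: DROP (t<51-4); WM=51
i=12 t=53 v=6: → [52,64),[48,60),[44,56); WM=52; [40,52) fires=9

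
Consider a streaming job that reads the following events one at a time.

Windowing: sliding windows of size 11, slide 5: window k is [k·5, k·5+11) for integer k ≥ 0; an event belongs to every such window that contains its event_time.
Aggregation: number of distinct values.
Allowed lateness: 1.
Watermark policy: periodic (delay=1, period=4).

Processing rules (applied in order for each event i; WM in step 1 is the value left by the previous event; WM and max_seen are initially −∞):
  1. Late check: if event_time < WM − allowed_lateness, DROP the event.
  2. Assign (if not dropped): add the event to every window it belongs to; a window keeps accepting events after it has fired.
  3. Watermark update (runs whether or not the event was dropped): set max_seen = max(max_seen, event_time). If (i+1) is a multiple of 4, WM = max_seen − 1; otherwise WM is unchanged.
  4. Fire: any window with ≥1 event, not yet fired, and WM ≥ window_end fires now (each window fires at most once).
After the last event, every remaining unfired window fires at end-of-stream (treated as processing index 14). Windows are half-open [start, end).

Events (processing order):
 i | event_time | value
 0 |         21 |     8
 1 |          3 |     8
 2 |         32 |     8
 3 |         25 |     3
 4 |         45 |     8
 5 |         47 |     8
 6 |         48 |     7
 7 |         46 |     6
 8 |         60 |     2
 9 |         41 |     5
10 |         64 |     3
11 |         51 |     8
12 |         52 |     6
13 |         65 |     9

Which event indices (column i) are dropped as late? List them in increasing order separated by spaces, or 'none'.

i=0 t=21 v=8: → [20,31),[15,26); WM=−∞
i=1 t=3 v=8: → [0,11); WM=−∞
i=2 t=32 v=8: → [30,41),[25,36); WM=−∞
i=3 t=25 v=3: → [25,36),[20,31),[15,26); WM=31; [0,11) fires=1 [15,26) fires=2 [20,31) fires=2
i=4 t=45 v=8: → [45,56),[40,51),[35,46); WM=31
i=5 t=47 v=8: → [45,56),[40,51); WM=31
i=6 t=48 v=7: → [45,56),[40,51); WM=31
i=7 t=46 v=6: → [45,56),[40,51); WM=47; [25,36) fires=2 [30,41) fires=1 [35,46) fires=1
i=8 t=60 v=2: → [60,71),[55,66),[50,61); WM=47
i=9 t=41 v=5: DROP (t<47-1); WM=47
i=10 t=64 v=3: → [60,71),[55,66); WM=47
i=11 t=51 v=8: → [50,61),[45,56); WM=63; [40,51) fires=3 [45,56) fires=3 [50,61) fires=2
i=12 t=52 v=6: DROP (t<63-1); WM=63
i=13 t=65 v=9: → [65,76),[60,71),[55,66); WM=63

9 12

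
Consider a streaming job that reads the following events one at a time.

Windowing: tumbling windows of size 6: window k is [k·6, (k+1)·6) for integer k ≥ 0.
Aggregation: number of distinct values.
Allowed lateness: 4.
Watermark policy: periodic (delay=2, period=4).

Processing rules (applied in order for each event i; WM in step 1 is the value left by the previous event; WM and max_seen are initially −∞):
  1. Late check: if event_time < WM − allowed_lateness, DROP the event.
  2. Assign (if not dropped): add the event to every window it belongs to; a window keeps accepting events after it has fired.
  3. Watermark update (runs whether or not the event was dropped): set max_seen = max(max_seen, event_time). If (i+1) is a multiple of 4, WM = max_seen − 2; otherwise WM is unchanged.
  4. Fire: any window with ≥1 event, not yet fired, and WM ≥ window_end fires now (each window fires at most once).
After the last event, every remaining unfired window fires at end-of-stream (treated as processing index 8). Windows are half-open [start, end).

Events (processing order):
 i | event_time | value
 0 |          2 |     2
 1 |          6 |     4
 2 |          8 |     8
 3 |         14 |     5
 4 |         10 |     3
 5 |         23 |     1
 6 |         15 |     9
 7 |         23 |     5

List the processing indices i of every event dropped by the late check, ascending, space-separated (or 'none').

i=0 t=2 v=2: → [0,6); WM=−∞
i=1 t=6 v=4: → [6,12); WM=−∞
i=2 t=8 v=8: → [6,12); WM=−∞
i=3 t=14 v=5: → [12,18); WM=12; [0,6) fires=1 [6,12) fires=2
i=4 t=10 v=3: → [6,12); WM=12
i=5 t=23 v=1: → [18,24); WM=12
i=6 t=15 v=9: → [12,18); WM=12
i=7 t=23 v=5: → [18,24); WM=21; [12,18) fires=2

none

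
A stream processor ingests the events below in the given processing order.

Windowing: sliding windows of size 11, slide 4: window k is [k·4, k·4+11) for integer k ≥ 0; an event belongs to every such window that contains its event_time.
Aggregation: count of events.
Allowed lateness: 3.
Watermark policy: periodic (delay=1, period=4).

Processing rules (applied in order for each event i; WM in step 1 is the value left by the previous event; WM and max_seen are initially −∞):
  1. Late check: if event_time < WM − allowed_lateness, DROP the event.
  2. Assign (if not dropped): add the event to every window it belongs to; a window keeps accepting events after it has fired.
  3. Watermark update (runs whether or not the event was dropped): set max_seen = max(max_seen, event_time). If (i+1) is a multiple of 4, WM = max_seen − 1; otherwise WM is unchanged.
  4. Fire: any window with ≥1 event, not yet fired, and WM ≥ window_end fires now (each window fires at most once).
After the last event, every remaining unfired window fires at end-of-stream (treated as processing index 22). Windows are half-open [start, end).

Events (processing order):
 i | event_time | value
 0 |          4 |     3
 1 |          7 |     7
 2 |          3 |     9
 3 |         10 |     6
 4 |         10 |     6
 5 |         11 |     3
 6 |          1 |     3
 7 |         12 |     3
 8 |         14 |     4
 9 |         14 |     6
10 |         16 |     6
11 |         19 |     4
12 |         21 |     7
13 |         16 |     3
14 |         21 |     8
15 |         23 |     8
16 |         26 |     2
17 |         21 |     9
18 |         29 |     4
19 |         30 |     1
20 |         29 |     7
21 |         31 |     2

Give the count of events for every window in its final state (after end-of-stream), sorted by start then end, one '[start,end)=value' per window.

[0,11)=5 [4,15)=8 [8,19)=8 [12,23)=9 [16,27)=8 [20,31)=8 [24,35)=5 [28,39)=4

i=0 t=4 v=3: → [4,15),[0,11); WM=−∞
i=1 t=7 v=7: → [4,15),[0,11); WM=−∞
i=2 t=3 v=9: → [0,11); WM=−∞
i=3 t=10 v=6: → [8,19),[4,15),[0,11); WM=9
i=4 t=10 v=6: → [8,19),[4,15),[0,11); WM=9
i=5 t=11 v=3: → [8,19),[4,15); WM=9
i=6 t=1 v=3: DROP (t<9-3); WM=9
i=7 t=12 v=3: → [12,23),[8,19),[4,15); WM=11; [0,11) fires=5
i=8 t=14 v=4: → [12,23),[8,19),[4,15); WM=11
i=9 t=14 v=6: → [12,23),[8,19),[4,15); WM=11
i=10 t=16 v=6: → [16,27),[12,23),[8,19); WM=11
i=11 t=19 v=4: → [16,27),[12,23); WM=18; [4,15) fires=8
i=12 t=21 v=7: → [20,31),[16,27),[12,23); WM=18
i=13 t=16 v=3: → [16,27),[12,23),[8,19); WM=18
i=14 t=21 v=8: → [20,31),[16,27),[12,23); WM=18
i=15 t=23 v=8: → [20,31),[16,27); WM=22; [8,19) fires=8
i=16 t=26 v=2: → [24,35),[20,31),[16,27); WM=22
i=17 t=21 v=9: → [20,31),[16,27),[12,23); WM=22
i=18 t=29 v=4: → [28,39),[24,35),[20,31); WM=22
i=19 t=30 v=1: → [28,39),[24,35),[20,31); WM=29; [12,23) fires=9 [16,27) fires=8
i=20 t=29 v=7: → [28,39),[24,35),[20,31); WM=29
i=21 t=31 v=2: → [28,39),[24,35); WM=29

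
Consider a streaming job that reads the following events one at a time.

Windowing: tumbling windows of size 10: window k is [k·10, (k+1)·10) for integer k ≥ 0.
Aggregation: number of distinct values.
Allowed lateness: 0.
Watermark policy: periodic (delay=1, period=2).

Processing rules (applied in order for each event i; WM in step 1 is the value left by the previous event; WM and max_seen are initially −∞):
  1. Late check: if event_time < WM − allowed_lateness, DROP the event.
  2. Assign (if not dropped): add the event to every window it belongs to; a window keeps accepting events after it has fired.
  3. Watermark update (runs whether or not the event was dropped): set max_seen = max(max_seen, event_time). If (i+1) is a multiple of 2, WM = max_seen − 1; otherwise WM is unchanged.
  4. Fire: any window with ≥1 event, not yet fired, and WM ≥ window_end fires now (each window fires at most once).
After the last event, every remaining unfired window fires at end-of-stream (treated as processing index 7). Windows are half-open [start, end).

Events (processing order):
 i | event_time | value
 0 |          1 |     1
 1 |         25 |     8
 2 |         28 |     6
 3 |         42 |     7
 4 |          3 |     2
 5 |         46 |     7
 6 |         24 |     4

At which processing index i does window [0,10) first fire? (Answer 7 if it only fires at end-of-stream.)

1

i=0 t=1 v=1: → [0,10); WM=−∞
i=1 t=25 v=8: → [20,30); WM=24; [0,10) fires=1
i=2 t=28 v=6: → [20,30); WM=24
i=3 t=42 v=7: → [40,50); WM=41; [20,30) fires=2
i=4 t=3 v=2: DROP (t<41-0); WM=41
i=5 t=46 v=7: → [40,50); WM=45
i=6 t=24 v=4: DROP (t<45-0); WM=45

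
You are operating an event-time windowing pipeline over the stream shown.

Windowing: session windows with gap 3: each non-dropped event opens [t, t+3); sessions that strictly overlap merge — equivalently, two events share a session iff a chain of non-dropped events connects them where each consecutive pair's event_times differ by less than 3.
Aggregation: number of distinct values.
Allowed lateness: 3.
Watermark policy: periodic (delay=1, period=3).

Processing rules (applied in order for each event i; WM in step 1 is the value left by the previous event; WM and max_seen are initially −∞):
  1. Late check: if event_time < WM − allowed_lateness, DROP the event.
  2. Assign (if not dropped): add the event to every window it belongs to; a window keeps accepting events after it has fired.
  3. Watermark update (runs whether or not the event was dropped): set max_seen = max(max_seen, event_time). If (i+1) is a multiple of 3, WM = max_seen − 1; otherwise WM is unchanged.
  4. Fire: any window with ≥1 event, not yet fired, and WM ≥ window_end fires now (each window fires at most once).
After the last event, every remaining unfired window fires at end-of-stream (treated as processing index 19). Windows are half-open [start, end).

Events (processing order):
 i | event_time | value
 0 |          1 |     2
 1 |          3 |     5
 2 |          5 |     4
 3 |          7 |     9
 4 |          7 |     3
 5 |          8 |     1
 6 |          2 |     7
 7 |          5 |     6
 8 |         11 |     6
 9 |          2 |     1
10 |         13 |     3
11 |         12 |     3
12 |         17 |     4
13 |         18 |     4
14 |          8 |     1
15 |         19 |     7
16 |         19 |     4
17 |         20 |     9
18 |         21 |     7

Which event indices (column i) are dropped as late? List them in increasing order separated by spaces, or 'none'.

6 9 14

i=0 t=1 v=2: → [1,4); WM=−∞
i=1 t=3 v=5: → [1,6); WM=−∞
i=2 t=5 v=4: → [1,8); WM=4
i=3 t=7 v=9: → [1,10); WM=4
i=4 t=7 v=3: → [1,10); WM=4
i=5 t=8 v=1: → [1,11); WM=7
i=6 t=2 v=7: DROP (t<7-3); WM=7
i=7 t=5 v=6: → [1,11); WM=7
i=8 t=11 v=6: → [11,14); WM=10
i=9 t=2 v=1: DROP (t<10-3); WM=10
i=10 t=13 v=3: → [11,16); WM=10
i=11 t=12 v=3: → [11,16); WM=12
i=12 t=17 v=4: → [17,20); WM=12
i=13 t=18 v=4: → [17,21); WM=12
i=14 t=8 v=1: DROP (t<12-3); WM=17
i=15 t=19 v=7: → [17,22); WM=17
i=16 t=19 v=4: → [17,22); WM=17
i=17 t=20 v=9: → [17,23); WM=19
i=18 t=21 v=7: → [17,24); WM=19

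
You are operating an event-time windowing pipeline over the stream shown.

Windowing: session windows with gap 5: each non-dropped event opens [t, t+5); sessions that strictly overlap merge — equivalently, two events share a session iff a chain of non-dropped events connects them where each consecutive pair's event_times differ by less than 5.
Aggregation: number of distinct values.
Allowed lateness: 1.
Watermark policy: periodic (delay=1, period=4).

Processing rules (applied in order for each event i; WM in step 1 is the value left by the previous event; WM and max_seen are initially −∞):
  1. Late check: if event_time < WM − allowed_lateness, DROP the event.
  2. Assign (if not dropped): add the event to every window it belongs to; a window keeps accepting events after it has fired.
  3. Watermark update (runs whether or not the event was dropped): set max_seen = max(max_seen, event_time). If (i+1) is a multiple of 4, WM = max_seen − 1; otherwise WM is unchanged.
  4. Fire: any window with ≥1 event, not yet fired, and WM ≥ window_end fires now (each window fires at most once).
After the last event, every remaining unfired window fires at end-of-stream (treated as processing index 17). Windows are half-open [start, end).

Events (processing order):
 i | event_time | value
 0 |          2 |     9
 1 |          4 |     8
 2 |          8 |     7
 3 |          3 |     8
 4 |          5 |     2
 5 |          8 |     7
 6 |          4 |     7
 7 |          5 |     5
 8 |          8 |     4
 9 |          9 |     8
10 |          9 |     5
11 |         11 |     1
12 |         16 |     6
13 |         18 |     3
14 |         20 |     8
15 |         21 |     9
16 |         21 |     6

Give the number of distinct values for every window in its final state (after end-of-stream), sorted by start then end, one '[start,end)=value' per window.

i=0 t=2 v=9: → [2,7); WM=−∞
i=1 t=4 v=8: → [2,9); WM=−∞
i=2 t=8 v=7: → [2,13); WM=−∞
i=3 t=3 v=8: → [2,13); WM=7
i=4 t=5 v=2: DROP (t<7-1); WM=7
i=5 t=8 v=7: → [2,13); WM=7
i=6 t=4 v=7: DROP (t<7-1); WM=7
i=7 t=5 v=5: DROP (t<7-1); WM=7
i=8 t=8 v=4: → [2,13); WM=7
i=9 t=9 v=8: → [2,14); WM=7
i=10 t=9 v=5: → [2,14); WM=7
i=11 t=11 v=1: → [2,16); WM=10
i=12 t=16 v=6: → [16,21); WM=10
i=13 t=18 v=3: → [16,23); WM=10
i=14 t=20 v=8: → [16,25); WM=10
i=15 t=21 v=9: → [16,26); WM=20
i=16 t=21 v=6: → [16,26); WM=20

[2,16)=6 [16,26)=4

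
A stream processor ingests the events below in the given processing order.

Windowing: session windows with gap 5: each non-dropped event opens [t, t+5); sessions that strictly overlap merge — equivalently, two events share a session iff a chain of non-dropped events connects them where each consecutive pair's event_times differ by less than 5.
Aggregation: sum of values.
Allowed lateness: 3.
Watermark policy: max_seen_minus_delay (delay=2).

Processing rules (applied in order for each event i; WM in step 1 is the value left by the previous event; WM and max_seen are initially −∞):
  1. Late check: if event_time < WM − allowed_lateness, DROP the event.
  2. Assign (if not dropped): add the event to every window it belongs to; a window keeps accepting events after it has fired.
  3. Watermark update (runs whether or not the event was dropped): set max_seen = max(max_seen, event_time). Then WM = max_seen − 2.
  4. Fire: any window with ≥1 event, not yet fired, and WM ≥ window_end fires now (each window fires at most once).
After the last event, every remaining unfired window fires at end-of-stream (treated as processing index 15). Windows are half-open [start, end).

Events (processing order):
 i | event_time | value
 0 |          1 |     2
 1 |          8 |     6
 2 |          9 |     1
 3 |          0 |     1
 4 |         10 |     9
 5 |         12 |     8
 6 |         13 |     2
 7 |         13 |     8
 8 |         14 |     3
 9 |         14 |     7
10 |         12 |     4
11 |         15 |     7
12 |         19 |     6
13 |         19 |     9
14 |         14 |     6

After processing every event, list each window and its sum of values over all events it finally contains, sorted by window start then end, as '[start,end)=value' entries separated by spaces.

i=0 t=1 v=2: → [1,6); WM=-1
i=1 t=8 v=6: → [8,13); WM=6
i=2 t=9 v=1: → [8,14); WM=7
i=3 t=0 v=1: DROP (t<7-3); WM=7
i=4 t=10 v=9: → [8,15); WM=8
i=5 t=12 v=8: → [8,17); WM=10
i=6 t=13 v=2: → [8,18); WM=11
i=7 t=13 v=8: → [8,18); WM=11
i=8 t=14 v=3: → [8,19); WM=12
i=9 t=14 v=7: → [8,19); WM=12
i=10 t=12 v=4: → [8,19); WM=12
i=11 t=15 v=7: → [8,20); WM=13
i=12 t=19 v=6: → [8,24); WM=17
i=13 t=19 v=9: → [8,24); WM=17
i=14 t=14 v=6: → [8,24); WM=17

[1,6)=2 [8,24)=76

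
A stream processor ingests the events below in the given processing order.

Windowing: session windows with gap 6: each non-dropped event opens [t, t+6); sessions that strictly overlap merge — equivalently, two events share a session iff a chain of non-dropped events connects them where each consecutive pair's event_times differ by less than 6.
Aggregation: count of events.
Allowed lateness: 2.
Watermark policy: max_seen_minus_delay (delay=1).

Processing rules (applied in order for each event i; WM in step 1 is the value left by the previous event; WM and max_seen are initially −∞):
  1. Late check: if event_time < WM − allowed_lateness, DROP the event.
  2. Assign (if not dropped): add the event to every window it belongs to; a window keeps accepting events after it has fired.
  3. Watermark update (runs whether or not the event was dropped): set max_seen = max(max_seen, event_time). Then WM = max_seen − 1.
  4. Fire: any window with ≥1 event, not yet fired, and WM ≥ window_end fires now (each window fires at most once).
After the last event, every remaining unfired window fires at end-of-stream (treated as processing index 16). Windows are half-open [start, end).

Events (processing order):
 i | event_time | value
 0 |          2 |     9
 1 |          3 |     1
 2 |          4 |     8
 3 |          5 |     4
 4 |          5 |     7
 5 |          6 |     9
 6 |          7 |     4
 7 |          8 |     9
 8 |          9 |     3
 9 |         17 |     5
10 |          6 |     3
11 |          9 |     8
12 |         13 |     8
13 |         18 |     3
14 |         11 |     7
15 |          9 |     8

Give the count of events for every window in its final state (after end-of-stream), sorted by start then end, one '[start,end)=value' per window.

i=0 t=2 v=9: → [2,8); WM=1
i=1 t=3 v=1: → [2,9); WM=2
i=2 t=4 v=8: → [2,10); WM=3
i=3 t=5 v=4: → [2,11); WM=4
i=4 t=5 v=7: → [2,11); WM=4
i=5 t=6 v=9: → [2,12); WM=5
i=6 t=7 v=4: → [2,13); WM=6
i=7 t=8 v=9: → [2,14); WM=7
i=8 t=9 v=3: → [2,15); WM=8
i=9 t=17 v=5: → [17,23); WM=16
i=10 t=6 v=3: DROP (t<16-2); WM=16
i=11 t=9 v=8: DROP (t<16-2); WM=16
i=12 t=13 v=8: DROP (t<16-2); WM=16
i=13 t=18 v=3: → [17,24); WM=17
i=14 t=11 v=7: DROP (t<17-2); WM=17
i=15 t=9 v=8: DROP (t<17-2); WM=17

[2,15)=9 [17,24)=2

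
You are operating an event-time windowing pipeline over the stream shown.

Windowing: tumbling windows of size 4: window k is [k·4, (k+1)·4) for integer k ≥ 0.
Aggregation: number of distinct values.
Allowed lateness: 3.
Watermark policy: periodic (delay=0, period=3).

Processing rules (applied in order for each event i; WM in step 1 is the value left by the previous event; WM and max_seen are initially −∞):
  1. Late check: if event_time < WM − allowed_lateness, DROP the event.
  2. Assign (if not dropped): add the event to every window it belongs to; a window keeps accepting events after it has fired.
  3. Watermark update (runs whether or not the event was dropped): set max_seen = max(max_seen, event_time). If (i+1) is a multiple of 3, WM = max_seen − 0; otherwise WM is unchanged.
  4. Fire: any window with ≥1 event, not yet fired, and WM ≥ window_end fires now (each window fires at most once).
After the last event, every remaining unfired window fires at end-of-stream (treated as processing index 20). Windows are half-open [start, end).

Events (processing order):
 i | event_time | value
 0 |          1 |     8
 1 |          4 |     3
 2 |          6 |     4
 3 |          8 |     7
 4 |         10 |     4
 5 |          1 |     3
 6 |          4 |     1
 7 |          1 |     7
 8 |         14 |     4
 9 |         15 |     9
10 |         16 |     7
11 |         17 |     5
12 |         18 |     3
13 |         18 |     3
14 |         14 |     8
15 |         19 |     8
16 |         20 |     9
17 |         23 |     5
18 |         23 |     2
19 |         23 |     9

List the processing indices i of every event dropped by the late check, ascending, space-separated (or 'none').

i=0 t=1 v=8: → [0,4); WM=−∞
i=1 t=4 v=3: → [4,8); WM=−∞
i=2 t=6 v=4: → [4,8); WM=6; [0,4) fires=1
i=3 t=8 v=7: → [8,12); WM=6
i=4 t=10 v=4: → [8,12); WM=6
i=5 t=1 v=3: DROP (t<6-3); WM=10; [4,8) fires=2
i=6 t=4 v=1: DROP (t<10-3); WM=10
i=7 t=1 v=7: DROP (t<10-3); WM=10
i=8 t=14 v=4: → [12,16); WM=14; [8,12) fires=2
i=9 t=15 v=9: → [12,16); WM=14
i=10 t=16 v=7: → [16,20); WM=14
i=11 t=17 v=5: → [16,20); WM=17; [12,16) fires=2
i=12 t=18 v=3: → [16,20); WM=17
i=13 t=18 v=3: → [16,20); WM=17
i=14 t=14 v=8: → [12,16); WM=18
i=15 t=19 v=8: → [16,20); WM=18
i=16 t=20 v=9: → [20,24); WM=18
i=17 t=23 v=5: → [20,24); WM=23; [16,20) fires=4
i=18 t=23 v=2: → [20,24); WM=23
i=19 t=23 v=9: → [20,24); WM=23

5 6 7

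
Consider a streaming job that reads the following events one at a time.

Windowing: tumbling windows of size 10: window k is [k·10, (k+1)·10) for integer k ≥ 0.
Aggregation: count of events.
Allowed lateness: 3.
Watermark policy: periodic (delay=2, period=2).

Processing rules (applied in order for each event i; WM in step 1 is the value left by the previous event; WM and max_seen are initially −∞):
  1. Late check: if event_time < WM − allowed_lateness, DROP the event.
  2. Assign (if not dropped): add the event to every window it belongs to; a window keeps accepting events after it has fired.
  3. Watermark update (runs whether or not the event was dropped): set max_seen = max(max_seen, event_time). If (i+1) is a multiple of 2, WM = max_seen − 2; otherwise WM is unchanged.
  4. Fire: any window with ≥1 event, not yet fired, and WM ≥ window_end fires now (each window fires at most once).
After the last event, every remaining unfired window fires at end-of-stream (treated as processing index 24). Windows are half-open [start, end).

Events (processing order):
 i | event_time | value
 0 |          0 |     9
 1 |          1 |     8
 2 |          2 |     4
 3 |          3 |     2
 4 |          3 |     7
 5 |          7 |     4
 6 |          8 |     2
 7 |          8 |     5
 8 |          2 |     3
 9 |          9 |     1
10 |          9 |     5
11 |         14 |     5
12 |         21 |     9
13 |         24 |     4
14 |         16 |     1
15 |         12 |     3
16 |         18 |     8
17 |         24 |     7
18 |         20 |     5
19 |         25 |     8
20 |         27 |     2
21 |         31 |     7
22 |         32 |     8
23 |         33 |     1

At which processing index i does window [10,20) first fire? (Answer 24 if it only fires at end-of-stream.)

13

i=0 t=0 v=9: → [0,10); WM=−∞
i=1 t=1 v=8: → [0,10); WM=-1
i=2 t=2 v=4: → [0,10); WM=-1
i=3 t=3 v=2: → [0,10); WM=1
i=4 t=3 v=7: → [0,10); WM=1
i=5 t=7 v=4: → [0,10); WM=5
i=6 t=8 v=2: → [0,10); WM=5
i=7 t=8 v=5: → [0,10); WM=6
i=8 t=2 v=3: DROP (t<6-3); WM=6
i=9 t=9 v=1: → [0,10); WM=7
i=10 t=9 v=5: → [0,10); WM=7
i=11 t=14 v=5: → [10,20); WM=12; [0,10) fires=10
i=12 t=21 v=9: → [20,30); WM=12
i=13 t=24 v=4: → [20,30); WM=22; [10,20) fires=1
i=14 t=16 v=1: DROP (t<22-3); WM=22
i=15 t=12 v=3: DROP (t<22-3); WM=22
i=16 t=18 v=8: DROP (t<22-3); WM=22
i=17 t=24 v=7: → [20,30); WM=22
i=18 t=20 v=5: → [20,30); WM=22
i=19 t=25 v=8: → [20,30); WM=23
i=20 t=27 v=2: → [20,30); WM=23
i=21 t=31 v=7: → [30,40); WM=29
i=22 t=32 v=8: → [30,40); WM=29
i=23 t=33 v=1: → [30,40); WM=31; [20,30) fires=6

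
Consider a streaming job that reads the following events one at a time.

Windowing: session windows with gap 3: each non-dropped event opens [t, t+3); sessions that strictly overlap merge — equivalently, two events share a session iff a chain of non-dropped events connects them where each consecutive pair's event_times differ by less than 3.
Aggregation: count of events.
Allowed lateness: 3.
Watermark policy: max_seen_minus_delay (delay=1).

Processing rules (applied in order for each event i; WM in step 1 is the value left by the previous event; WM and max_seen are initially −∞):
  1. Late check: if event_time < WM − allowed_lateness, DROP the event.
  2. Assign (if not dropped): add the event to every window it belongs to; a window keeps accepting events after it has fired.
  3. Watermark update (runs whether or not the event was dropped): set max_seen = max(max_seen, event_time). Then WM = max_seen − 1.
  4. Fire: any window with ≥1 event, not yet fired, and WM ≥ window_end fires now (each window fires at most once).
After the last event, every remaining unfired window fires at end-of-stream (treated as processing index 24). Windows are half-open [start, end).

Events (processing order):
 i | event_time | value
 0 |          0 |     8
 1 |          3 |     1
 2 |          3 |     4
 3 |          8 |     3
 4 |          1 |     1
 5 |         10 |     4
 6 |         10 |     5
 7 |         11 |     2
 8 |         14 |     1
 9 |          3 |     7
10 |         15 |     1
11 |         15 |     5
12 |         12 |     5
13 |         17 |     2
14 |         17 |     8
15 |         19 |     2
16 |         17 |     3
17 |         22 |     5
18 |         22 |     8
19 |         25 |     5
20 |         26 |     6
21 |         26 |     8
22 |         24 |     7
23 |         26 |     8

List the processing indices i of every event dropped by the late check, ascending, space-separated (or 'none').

i=0 t=0 v=8: → [0,3); WM=-1
i=1 t=3 v=1: → [3,6); WM=2
i=2 t=3 v=4: → [3,6); WM=2
i=3 t=8 v=3: → [8,11); WM=7
i=4 t=1 v=1: DROP (t<7-3); WM=7
i=5 t=10 v=4: → [8,13); WM=9
i=6 t=10 v=5: → [8,13); WM=9
i=7 t=11 v=2: → [8,14); WM=10
i=8 t=14 v=1: → [14,17); WM=13
i=9 t=3 v=7: DROP (t<13-3); WM=13
i=10 t=15 v=1: → [14,18); WM=14
i=11 t=15 v=5: → [14,18); WM=14
i=12 t=12 v=5: → [8,18); WM=14
i=13 t=17 v=2: → [8,20); WM=16
i=14 t=17 v=8: → [8,20); WM=16
i=15 t=19 v=2: → [8,22); WM=18
i=16 t=17 v=3: → [8,22); WM=18
i=17 t=22 v=5: → [22,25); WM=21
i=18 t=22 v=8: → [22,25); WM=21
i=19 t=25 v=5: → [25,28); WM=24
i=20 t=26 v=6: → [25,29); WM=25
i=21 t=26 v=8: → [25,29); WM=25
i=22 t=24 v=7: → [22,29); WM=25
i=23 t=26 v=8: → [22,29); WM=25

4 9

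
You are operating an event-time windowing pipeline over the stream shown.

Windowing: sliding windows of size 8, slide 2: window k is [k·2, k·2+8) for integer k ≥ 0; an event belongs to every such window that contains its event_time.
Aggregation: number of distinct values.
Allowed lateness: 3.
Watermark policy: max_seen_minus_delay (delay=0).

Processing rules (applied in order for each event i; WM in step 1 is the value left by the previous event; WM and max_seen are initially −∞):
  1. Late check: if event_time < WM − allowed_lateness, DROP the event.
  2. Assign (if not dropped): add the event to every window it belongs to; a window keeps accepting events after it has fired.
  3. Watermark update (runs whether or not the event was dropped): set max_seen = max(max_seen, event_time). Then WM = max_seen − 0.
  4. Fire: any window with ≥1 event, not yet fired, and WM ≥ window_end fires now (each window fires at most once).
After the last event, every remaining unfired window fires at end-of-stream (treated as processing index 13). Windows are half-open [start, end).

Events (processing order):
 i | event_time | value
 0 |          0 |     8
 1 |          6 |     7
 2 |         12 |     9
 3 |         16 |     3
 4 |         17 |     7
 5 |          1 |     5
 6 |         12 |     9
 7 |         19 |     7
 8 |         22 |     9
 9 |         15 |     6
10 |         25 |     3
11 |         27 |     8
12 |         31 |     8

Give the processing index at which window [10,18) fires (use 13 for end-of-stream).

7

i=0 t=0 v=8: → [0,8); WM=0
i=1 t=6 v=7: → [6,14),[4,12),[2,10),[0,8); WM=6
i=2 t=12 v=9: → [12,20),[10,18),[8,16),[6,14); WM=12; [0,8) fires=2 [2,10) fires=1 [4,12) fires=1
i=3 t=16 v=3: → [16,24),[14,22),[12,20),[10,18); WM=16; [6,14) fires=2 [8,16) fires=1
i=4 t=17 v=7: → [16,24),[14,22),[12,20),[10,18); WM=17
i=5 t=1 v=5: DROP (t<17-3); WM=17
i=6 t=12 v=9: DROP (t<17-3); WM=17
i=7 t=19 v=7: → [18,26),[16,24),[14,22),[12,20); WM=19; [10,18) fires=3
i=8 t=22 v=9: → [22,30),[20,28),[18,26),[16,24); WM=22; [12,20) fires=3 [14,22) fires=2
i=9 t=15 v=6: DROP (t<22-3); WM=22
i=10 t=25 v=3: → [24,32),[22,30),[20,28),[18,26); WM=25; [16,24) fires=3
i=11 t=27 v=8: → [26,34),[24,32),[22,30),[20,28); WM=27; [18,26) fires=3
i=12 t=31 v=8: → [30,38),[28,36),[26,34),[24,32); WM=31; [20,28) fires=3 [22,30) fires=3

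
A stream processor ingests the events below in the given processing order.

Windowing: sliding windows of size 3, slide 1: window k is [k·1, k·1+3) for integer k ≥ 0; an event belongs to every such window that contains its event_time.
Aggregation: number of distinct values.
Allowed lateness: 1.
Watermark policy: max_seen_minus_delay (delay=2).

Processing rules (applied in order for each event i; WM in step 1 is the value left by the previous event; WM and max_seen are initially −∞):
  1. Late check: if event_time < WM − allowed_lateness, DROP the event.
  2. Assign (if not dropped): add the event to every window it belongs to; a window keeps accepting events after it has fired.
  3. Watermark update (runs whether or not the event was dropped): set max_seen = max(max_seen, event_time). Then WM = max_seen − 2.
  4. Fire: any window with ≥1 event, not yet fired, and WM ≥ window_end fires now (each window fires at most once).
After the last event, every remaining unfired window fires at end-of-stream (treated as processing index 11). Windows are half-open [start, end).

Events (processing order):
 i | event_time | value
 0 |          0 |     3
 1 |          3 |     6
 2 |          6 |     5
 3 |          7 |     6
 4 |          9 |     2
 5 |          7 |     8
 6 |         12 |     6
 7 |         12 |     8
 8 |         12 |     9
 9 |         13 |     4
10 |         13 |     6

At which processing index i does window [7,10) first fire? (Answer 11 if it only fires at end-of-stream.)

6

i=0 t=0 v=3: → [0,3); WM=-2
i=1 t=3 v=6: → [3,6),[2,5),[1,4); WM=1
i=2 t=6 v=5: → [6,9),[5,8),[4,7); WM=4; [0,3) fires=1 [1,4) fires=1
i=3 t=7 v=6: → [7,10),[6,9),[5,8); WM=5; [2,5) fires=1
i=4 t=9 v=2: → [9,12),[8,11),[7,10); WM=7; [3,6) fires=1 [4,7) fires=1
i=5 t=7 v=8: → [7,10),[6,9),[5,8); WM=7
i=6 t=12 v=6: → [12,15),[11,14),[10,13); WM=10; [5,8) fires=3 [6,9) fires=3 [7,10) fires=3
i=7 t=12 v=8: → [12,15),[11,14),[10,13); WM=10
i=8 t=12 v=9: → [12,15),[11,14),[10,13); WM=10
i=9 t=13 v=4: → [13,16),[12,15),[11,14); WM=11; [8,11) fires=1
i=10 t=13 v=6: → [13,16),[12,15),[11,14); WM=11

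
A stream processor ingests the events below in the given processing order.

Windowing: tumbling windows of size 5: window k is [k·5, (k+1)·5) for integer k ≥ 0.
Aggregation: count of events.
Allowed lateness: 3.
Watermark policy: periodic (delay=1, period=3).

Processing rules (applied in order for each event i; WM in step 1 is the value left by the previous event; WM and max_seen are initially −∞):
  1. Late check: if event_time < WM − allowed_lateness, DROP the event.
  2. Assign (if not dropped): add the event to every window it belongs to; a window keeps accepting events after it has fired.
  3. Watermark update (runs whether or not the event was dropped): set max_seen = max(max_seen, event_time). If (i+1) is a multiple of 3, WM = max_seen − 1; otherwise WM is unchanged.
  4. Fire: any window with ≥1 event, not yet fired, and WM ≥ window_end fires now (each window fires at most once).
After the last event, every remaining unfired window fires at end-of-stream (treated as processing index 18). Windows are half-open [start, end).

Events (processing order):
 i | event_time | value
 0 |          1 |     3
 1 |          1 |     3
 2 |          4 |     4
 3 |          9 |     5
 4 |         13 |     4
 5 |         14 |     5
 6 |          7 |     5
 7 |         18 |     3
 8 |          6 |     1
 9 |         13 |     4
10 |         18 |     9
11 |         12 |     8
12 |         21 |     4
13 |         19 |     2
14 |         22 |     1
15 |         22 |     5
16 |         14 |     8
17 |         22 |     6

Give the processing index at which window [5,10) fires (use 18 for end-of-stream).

i=0 t=1 v=3: → [0,5); WM=−∞
i=1 t=1 v=3: → [0,5); WM=−∞
i=2 t=4 v=4: → [0,5); WM=3
i=3 t=9 v=5: → [5,10); WM=3
i=4 t=13 v=4: → [10,15); WM=3
i=5 t=14 v=5: → [10,15); WM=13; [0,5) fires=3 [5,10) fires=1
i=6 t=7 v=5: DROP (t<13-3); WM=13
i=7 t=18 v=3: → [15,20); WM=13
i=8 t=6 v=1: DROP (t<13-3); WM=17; [10,15) fires=2
i=9 t=13 v=4: DROP (t<17-3); WM=17
i=10 t=18 v=9: → [15,20); WM=17
i=11 t=12 v=8: DROP (t<17-3); WM=17
i=12 t=21 v=4: → [20,25); WM=17
i=13 t=19 v=2: → [15,20); WM=17
i=14 t=22 v=1: → [20,25); WM=21; [15,20) fires=3
i=15 t=22 v=5: → [20,25); WM=21
i=16 t=14 v=8: DROP (t<21-3); WM=21
i=17 t=22 v=6: → [20,25); WM=21

5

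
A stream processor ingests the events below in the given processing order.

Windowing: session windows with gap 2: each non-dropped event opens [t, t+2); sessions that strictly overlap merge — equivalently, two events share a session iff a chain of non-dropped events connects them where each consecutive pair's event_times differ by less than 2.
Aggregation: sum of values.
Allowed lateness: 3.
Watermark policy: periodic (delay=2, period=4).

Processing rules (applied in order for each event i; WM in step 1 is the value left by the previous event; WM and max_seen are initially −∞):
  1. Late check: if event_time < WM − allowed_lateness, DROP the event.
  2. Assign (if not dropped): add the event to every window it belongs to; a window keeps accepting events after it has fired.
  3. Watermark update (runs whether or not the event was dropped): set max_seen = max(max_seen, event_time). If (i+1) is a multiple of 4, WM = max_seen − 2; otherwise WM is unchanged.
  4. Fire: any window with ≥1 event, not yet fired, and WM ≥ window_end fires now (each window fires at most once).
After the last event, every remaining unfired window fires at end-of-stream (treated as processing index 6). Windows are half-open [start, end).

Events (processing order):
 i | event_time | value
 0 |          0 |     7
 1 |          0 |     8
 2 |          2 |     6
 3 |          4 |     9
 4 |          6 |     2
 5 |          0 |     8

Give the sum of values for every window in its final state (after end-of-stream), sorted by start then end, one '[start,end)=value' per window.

[0,2)=23 [2,4)=6 [4,6)=9 [6,8)=2

i=0 t=0 v=7: → [0,2); WM=−∞
i=1 t=0 v=8: → [0,2); WM=−∞
i=2 t=2 v=6: → [2,4); WM=−∞
i=3 t=4 v=9: → [4,6); WM=2
i=4 t=6 v=2: → [6,8); WM=2
i=5 t=0 v=8: → [0,2); WM=2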